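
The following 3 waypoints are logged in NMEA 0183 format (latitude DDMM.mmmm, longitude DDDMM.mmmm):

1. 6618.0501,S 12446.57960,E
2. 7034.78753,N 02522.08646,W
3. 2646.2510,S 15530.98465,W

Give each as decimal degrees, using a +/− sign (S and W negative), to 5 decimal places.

1. -66.30084, 124.77633
2. 70.57979, -25.36811
3. -26.77085, -155.51641

Point 1:
  Lat: split at 2 digits → 66° and 18.0501′; 66 + 18.0501/60 = 66.300835
  S → negative
  λ: split at 3 digits → 124° and 46.5796′; 124 + 46.5796/60 = 124.776327
  E → positive
Point 2:
  Lat: split at 2 digits → 70° and 34.78753′; 70 + 34.78753/60 = 70.579792
  N → positive
  Longitude: split at 3 digits → 025° and 22.08646′; 25 + 22.08646/60 = 25.368108
  hemisphere W, so the sign is −
Point 3:
  Lat: degrees = first 2 digits = 26, minutes = 46.251; 26 + 46.251/60 = 26.770850
  S → negative
  Lon: split at 3 digits → 155° and 30.98465′; 155 + 30.98465/60 = 155.516411
  W ⇒ negate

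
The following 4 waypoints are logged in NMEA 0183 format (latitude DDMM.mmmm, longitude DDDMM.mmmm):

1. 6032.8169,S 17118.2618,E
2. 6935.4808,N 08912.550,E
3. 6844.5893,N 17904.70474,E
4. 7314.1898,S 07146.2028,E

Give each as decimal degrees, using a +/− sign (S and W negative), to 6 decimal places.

1. -60.546948, 171.304363
2. 69.591347, 89.209167
3. 68.743155, 179.078412
4. -73.236497, 71.770047

Point 1:
  Latitude: split at 2 digits → 60° and 32.8169′; 60 + 32.8169/60 = 60.5469483
  S → negative
  λ: split at 3 digits → 171° and 18.2618′; 171 + 18.2618/60 = 171.3043633
  E → positive
Point 2:
  Lat: split at 2 digits → 69° and 35.4808′; 69 + 35.4808/60 = 69.5913467
  N → positive
  Lon: degrees = first 3 digits = 89, minutes = 12.55; 89 + 12.55/60 = 89.2091667
  E ⇒ keep positive
Point 3:
  Lat: degrees = first 2 digits = 68, minutes = 44.5893; 68 + 44.5893/60 = 68.7431550
  N → positive
  Longitude: degrees = first 3 digits = 179, minutes = 4.70474; 179 + 4.70474/60 = 179.0784123
  E → positive
Point 4:
  Latitude: degrees = first 2 digits = 73, minutes = 14.1898; 73 + 14.1898/60 = 73.2364967
  S → negative
  Longitude: split at 3 digits → 071° and 46.2028′; 71 + 46.2028/60 = 71.7700467
  E ⇒ keep positive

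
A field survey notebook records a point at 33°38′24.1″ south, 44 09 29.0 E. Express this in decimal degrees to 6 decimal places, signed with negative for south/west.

φ: 33° + 38/60 + 24.1/3600 = 33 + 0.633333 + 0.006694 = 33.6400278
S → negative
Lon: 9′ + 29″ = 9.48333′; 44 + 9.48333/60 = 44.1580556
E → positive

-33.640028, 44.158056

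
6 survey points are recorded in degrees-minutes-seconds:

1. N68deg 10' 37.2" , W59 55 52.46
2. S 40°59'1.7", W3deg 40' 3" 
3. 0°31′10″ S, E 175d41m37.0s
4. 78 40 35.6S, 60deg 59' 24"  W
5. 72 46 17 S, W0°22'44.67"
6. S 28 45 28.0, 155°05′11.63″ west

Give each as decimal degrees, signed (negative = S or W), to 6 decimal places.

1. 68.177000, -59.931239
2. -40.983806, -3.667500
3. -0.519444, 175.693611
4. -78.676556, -60.990000
5. -72.771389, -0.379075
6. -28.757778, -155.086564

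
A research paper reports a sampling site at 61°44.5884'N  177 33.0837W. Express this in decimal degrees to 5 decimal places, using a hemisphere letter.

φ: 61 + 44.5884/60 = 61.743140
Longitude: 177 + 33.0837/60 = 177.551395

61.74314° N, 177.55140° W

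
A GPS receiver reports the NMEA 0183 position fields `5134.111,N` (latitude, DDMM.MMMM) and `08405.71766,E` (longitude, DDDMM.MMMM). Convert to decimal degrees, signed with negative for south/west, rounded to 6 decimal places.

51.568517, 84.095294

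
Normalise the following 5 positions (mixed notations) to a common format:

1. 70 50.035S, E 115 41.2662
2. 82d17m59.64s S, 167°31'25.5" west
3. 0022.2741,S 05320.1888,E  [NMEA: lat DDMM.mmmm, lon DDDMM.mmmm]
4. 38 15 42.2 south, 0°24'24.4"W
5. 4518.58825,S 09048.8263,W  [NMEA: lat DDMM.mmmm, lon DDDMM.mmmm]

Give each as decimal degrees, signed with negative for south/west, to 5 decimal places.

Point 1:
  φ: 50.035′ = 0.833917°; total 70.833917
  S → negative
  Longitude: 115 + 41.2662/60 = 115.687770
  E ⇒ keep positive
Point 2:
  φ: 17′ + 59.64″ = 17.99400′; 82 + 17.99400/60 = 82.299900
  S → negative
  Longitude: 167° + 31/60 + 25.5/3600 = 167 + 0.516667 + 0.007083 = 167.523750
  hemisphere W, so the sign is −
Point 3:
  Latitude: degrees = first 2 digits = 0, minutes = 22.2741; 0 + 22.2741/60 = 0.371235
  S → negative
  Lon: split at 3 digits → 053° and 20.1888′; 53 + 20.1888/60 = 53.336480
  E → positive
Point 4:
  Latitude: 38° + 15/60 + 42.2/3600 = 38 + 0.250000 + 0.011722 = 38.261722
  hemisphere S, so the sign is −
  Longitude: 0 + 24/60 + 24.4/3600 = 0.406778
  hemisphere W, so the sign is −
Point 5:
  φ: split at 2 digits → 45° and 18.58825′; 45 + 18.58825/60 = 45.309804
  S → negative
  Longitude: split at 3 digits → 090° and 48.8263′; 90 + 48.8263/60 = 90.813772
  W → negative

1. -70.83392, 115.68777
2. -82.29990, -167.52375
3. -0.37124, 53.33648
4. -38.26172, -0.40678
5. -45.30980, -90.81377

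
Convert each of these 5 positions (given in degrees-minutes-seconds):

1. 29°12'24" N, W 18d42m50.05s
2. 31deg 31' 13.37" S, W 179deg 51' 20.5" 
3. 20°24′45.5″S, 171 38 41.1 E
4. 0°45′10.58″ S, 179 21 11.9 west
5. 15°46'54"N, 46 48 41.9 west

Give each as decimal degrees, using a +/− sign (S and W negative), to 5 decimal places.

1. 29.20667, -18.71390
2. -31.52038, -179.85569
3. -20.41264, 171.64475
4. -0.75294, -179.35331
5. 15.78167, -46.81164

Point 1:
  φ: 12′ + 24″ = 12.40000′; 29 + 12.40000/60 = 29.206667
  N ⇒ keep positive
  Lon: 18° + 42/60 + 50.05/3600 = 18 + 0.700000 + 0.013903 = 18.713903
  hemisphere W, so the sign is −
Point 2:
  Lat: 31′ + 13.37″ = 31.22283′; 31 + 31.22283/60 = 31.520381
  S ⇒ negate
  Longitude: 179 + 51/60 + 20.5/3600 = 179.855694
  W → negative
Point 3:
  φ: 20° + 24/60 + 45.5/3600 = 20 + 0.400000 + 0.012639 = 20.412639
  S → negative
  Longitude: 171° + 38/60 + 41.1/3600 = 171 + 0.633333 + 0.011417 = 171.644750
  E → positive
Point 4:
  Lat: 0 + 45/60 + 10.58/3600 = 0.752939
  S ⇒ negate
  λ: 21′ + 11.9″ = 21.19833′; 179 + 21.19833/60 = 179.353306
  W ⇒ negate
Point 5:
  Lat: 15 + 46/60 + 54/3600 = 15.781667
  N → positive
  Longitude: 48′ + 41.9″ = 48.69833′; 46 + 48.69833/60 = 46.811639
  W → negative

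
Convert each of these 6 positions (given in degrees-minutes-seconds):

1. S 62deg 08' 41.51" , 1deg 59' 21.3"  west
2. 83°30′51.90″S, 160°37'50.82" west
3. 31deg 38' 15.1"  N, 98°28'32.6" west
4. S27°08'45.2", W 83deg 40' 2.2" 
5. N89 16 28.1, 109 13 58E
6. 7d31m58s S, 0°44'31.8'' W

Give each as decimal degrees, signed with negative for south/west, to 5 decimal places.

1. -62.14486, -1.98925
2. -83.51442, -160.63078
3. 31.63753, -98.47572
4. -27.14589, -83.66728
5. 89.27447, 109.23278
6. -7.53278, -0.74217

Point 1:
  φ: 8′ + 41.51″ = 8.69183′; 62 + 8.69183/60 = 62.144864
  S ⇒ negate
  Longitude: 59′ + 21.3″ = 59.35500′; 1 + 59.35500/60 = 1.989250
  W → negative
Point 2:
  Latitude: 30′ + 51.9″ = 30.86500′; 83 + 30.86500/60 = 83.514417
  S ⇒ negate
  Longitude: 37′ + 50.82″ = 37.84700′; 160 + 37.84700/60 = 160.630783
  W ⇒ negate
Point 3:
  Latitude: 31° + 38/60 + 15.1/3600 = 31 + 0.633333 + 0.004194 = 31.637528
  N → positive
  Longitude: 98° + 28/60 + 32.6/3600 = 98 + 0.466667 + 0.009056 = 98.475722
  W ⇒ negate
Point 4:
  Latitude: 8′ + 45.2″ = 8.75333′; 27 + 8.75333/60 = 27.145889
  hemisphere S, so the sign is −
  λ: 83 + 40/60 + 2.2/3600 = 83.667278
  W → negative
Point 5:
  Latitude: 89° + 16/60 + 28.1/3600 = 89 + 0.266667 + 0.007806 = 89.274472
  N → positive
  λ: 13′ + 58″ = 13.96667′; 109 + 13.96667/60 = 109.232778
  E → positive
Point 6:
  Lat: 31′ + 58″ = 31.96667′; 7 + 31.96667/60 = 7.532778
  hemisphere S, so the sign is −
  λ: 44′ + 31.8″ = 44.53000′; 0 + 44.53000/60 = 0.742167
  hemisphere W, so the sign is −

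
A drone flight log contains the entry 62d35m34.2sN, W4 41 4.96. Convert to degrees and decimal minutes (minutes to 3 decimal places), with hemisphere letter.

φ: 35 + 34.2/60 = 35.57000′
Longitude: seconds/60 = 0.08267; minutes = 41 + 0.08267 = 41.08267

62° 35.570′ N, 4° 41.083′ W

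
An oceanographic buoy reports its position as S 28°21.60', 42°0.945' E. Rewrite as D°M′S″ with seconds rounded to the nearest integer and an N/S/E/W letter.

28°21′36″ S, 42°00′57″ E

φ: 21.60000′ → 21′ and 0.60000 × 60 = 36.00″
Longitude: 0.94500′ → 0′ and 0.94500 × 60 = 56.70″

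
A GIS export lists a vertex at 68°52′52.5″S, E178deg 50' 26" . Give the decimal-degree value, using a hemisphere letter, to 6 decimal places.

Lat: 68 + 52/60 + 52.5/3600 = 68.8812500
λ: 178° + 50/60 + 26/3600 = 178 + 0.833333 + 0.007222 = 178.8405556

68.881250° S, 178.840556° E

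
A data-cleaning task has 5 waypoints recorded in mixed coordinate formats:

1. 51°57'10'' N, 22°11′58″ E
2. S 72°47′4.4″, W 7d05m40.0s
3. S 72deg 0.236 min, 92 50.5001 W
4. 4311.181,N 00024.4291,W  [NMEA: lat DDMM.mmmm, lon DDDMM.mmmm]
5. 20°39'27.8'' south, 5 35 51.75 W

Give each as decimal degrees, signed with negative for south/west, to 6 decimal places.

1. 51.952778, 22.199444
2. -72.784556, -7.094444
3. -72.003933, -92.841668
4. 43.186350, -0.407152
5. -20.657722, -5.597708

Point 1:
  Lat: 57′ + 10″ = 57.16667′; 51 + 57.16667/60 = 51.9527778
  N → positive
  λ: 22° + 11/60 + 58/3600 = 22 + 0.183333 + 0.016111 = 22.1994444
  E → positive
Point 2:
  φ: 72° + 47/60 + 4.4/3600 = 72 + 0.783333 + 0.001222 = 72.7845556
  hemisphere S, so the sign is −
  λ: 7 + 5/60 + 40/3600 = 7.0944444
  hemisphere W, so the sign is −
Point 3:
  Latitude: 0.236′ = 0.003933°; total 72.0039333
  hemisphere S, so the sign is −
  λ: 92 + 50.5001/60 = 92.8416683
  W → negative
Point 4:
  Latitude: split at 2 digits → 43° and 11.181′; 43 + 11.181/60 = 43.1863500
  N → positive
  λ: degrees = first 3 digits = 0, minutes = 24.4291; 0 + 24.4291/60 = 0.4071517
  hemisphere W, so the sign is −
Point 5:
  φ: 20° + 39/60 + 27.8/3600 = 20 + 0.650000 + 0.007722 = 20.6577222
  hemisphere S, so the sign is −
  λ: 5° + 35/60 + 51.75/3600 = 5 + 0.583333 + 0.014375 = 5.5977083
  W → negative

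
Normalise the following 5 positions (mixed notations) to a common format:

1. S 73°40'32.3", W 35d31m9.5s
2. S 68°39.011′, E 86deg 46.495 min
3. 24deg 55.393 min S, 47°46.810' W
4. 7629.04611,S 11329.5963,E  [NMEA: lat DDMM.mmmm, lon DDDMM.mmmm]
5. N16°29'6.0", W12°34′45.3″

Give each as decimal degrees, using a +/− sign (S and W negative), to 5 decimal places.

1. -73.67564, -35.51931
2. -68.65018, 86.77492
3. -24.92322, -47.78017
4. -76.48410, 113.49327
5. 16.48500, -12.57925

Point 1:
  Lat: 73° + 40/60 + 32.3/3600 = 73 + 0.666667 + 0.008972 = 73.675639
  S → negative
  Longitude: 35 + 31/60 + 9.5/3600 = 35.519306
  hemisphere W, so the sign is −
Point 2:
  Lat: 68 + 39.011/60 = 68.650183
  S ⇒ negate
  Longitude: 86 + 46.495/60 = 86.774917
  E → positive
Point 3:
  Lat: 24 + 55.393/60 = 24.923217
  S → negative
  Lon: 46.81′ = 0.780167°; total 47.780167
  hemisphere W, so the sign is −
Point 4:
  φ: degrees = first 2 digits = 76, minutes = 29.04611; 76 + 29.04611/60 = 76.484102
  S ⇒ negate
  λ: split at 3 digits → 113° and 29.5963′; 113 + 29.5963/60 = 113.493272
  E → positive
Point 5:
  Latitude: 29′ + 6″ = 29.10000′; 16 + 29.10000/60 = 16.485000
  N → positive
  Lon: 12 + 34/60 + 45.3/3600 = 12.579250
  hemisphere W, so the sign is −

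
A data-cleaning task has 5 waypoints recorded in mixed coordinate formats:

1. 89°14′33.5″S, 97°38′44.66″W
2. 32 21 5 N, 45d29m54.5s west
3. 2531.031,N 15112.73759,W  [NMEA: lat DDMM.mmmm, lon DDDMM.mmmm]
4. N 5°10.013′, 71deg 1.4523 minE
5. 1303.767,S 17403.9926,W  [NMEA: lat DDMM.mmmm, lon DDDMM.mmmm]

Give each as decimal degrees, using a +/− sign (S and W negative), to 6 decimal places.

1. -89.242639, -97.645739
2. 32.351389, -45.498472
3. 25.517183, -151.212293
4. 5.166883, 71.024205
5. -13.062783, -174.066543

Point 1:
  Latitude: 89° + 14/60 + 33.5/3600 = 89 + 0.233333 + 0.009306 = 89.2426389
  S → negative
  λ: 38′ + 44.66″ = 38.74433′; 97 + 38.74433/60 = 97.6457389
  W ⇒ negate
Point 2:
  φ: 32° + 21/60 + 5/3600 = 32 + 0.350000 + 0.001389 = 32.3513889
  N ⇒ keep positive
  Longitude: 45° + 29/60 + 54.5/3600 = 45 + 0.483333 + 0.015139 = 45.4984722
  W → negative
Point 3:
  Latitude: split at 2 digits → 25° and 31.031′; 25 + 31.031/60 = 25.5171833
  N → positive
  Lon: degrees = first 3 digits = 151, minutes = 12.73759; 151 + 12.73759/60 = 151.2122932
  W → negative
Point 4:
  Lat: 5 + 10.013/60 = 5.1668833
  N → positive
  Longitude: 1.4523′ = 0.024205°; total 71.0242050
  E ⇒ keep positive
Point 5:
  φ: degrees = first 2 digits = 13, minutes = 3.767; 13 + 3.767/60 = 13.0627833
  S → negative
  λ: split at 3 digits → 174° and 3.9926′; 174 + 3.9926/60 = 174.0665433
  W → negative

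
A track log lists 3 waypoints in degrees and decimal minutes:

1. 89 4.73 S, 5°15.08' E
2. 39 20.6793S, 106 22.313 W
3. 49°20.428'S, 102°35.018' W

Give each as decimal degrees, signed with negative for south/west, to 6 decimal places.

1. -89.078833, 5.251333
2. -39.344655, -106.371883
3. -49.340467, -102.583633

Point 1:
  Latitude: 4.73′ = 0.078833°; total 89.0788333
  hemisphere S, so the sign is −
  λ: 15.08′ = 0.251333°; total 5.2513333
  E ⇒ keep positive
Point 2:
  Latitude: 20.6793′ = 0.344655°; total 39.3446550
  hemisphere S, so the sign is −
  λ: 22.313′ = 0.371883°; total 106.3718833
  W → negative
Point 3:
  Lat: 49 + 20.428/60 = 49.3404667
  S → negative
  Lon: 102 + 35.018/60 = 102.5836333
  hemisphere W, so the sign is −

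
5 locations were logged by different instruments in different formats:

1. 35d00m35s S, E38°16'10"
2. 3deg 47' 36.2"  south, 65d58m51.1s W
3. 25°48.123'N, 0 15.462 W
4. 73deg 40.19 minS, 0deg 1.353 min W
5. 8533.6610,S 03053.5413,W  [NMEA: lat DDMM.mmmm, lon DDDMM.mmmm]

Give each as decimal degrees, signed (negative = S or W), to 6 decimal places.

1. -35.009722, 38.269444
2. -3.793389, -65.980861
3. 25.802050, -0.257700
4. -73.669833, -0.022550
5. -85.561017, -30.892355

Point 1:
  φ: 0′ + 35″ = 0.58333′; 35 + 0.58333/60 = 35.0097222
  S → negative
  λ: 38° + 16/60 + 10/3600 = 38 + 0.266667 + 0.002778 = 38.2694444
  E ⇒ keep positive
Point 2:
  φ: 3° + 47/60 + 36.2/3600 = 3 + 0.783333 + 0.010056 = 3.7933889
  S → negative
  Lon: 58′ + 51.1″ = 58.85167′; 65 + 58.85167/60 = 65.9808611
  W → negative
Point 3:
  φ: 48.123′ = 0.802050°; total 25.8020500
  N ⇒ keep positive
  Lon: 15.462′ = 0.257700°; total 0.2577000
  W → negative
Point 4:
  φ: 40.19′ = 0.669833°; total 73.6698333
  S → negative
  Lon: 0 + 1.353/60 = 0.0225500
  W → negative
Point 5:
  Latitude: split at 2 digits → 85° and 33.661′; 85 + 33.661/60 = 85.5610167
  hemisphere S, so the sign is −
  Lon: split at 3 digits → 030° and 53.5413′; 30 + 53.5413/60 = 30.8923550
  hemisphere W, so the sign is −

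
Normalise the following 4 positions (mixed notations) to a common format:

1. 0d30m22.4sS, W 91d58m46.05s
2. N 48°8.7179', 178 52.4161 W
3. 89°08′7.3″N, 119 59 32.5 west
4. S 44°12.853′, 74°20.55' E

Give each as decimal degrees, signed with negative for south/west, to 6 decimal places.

Point 1:
  φ: 0° + 30/60 + 22.4/3600 = 0 + 0.500000 + 0.006222 = 0.5062222
  hemisphere S, so the sign is −
  Lon: 58′ + 46.05″ = 58.76750′; 91 + 58.76750/60 = 91.9794583
  W ⇒ negate
Point 2:
  Latitude: 48 + 8.7179/60 = 48.1452983
  N ⇒ keep positive
  Longitude: 178 + 52.4161/60 = 178.8736017
  W → negative
Point 3:
  φ: 89 + 8/60 + 7.3/3600 = 89.1353611
  N → positive
  Longitude: 119 + 59/60 + 32.5/3600 = 119.9923611
  hemisphere W, so the sign is −
Point 4:
  φ: 44 + 12.853/60 = 44.2142167
  S ⇒ negate
  λ: 20.55′ = 0.342500°; total 74.3425000
  E ⇒ keep positive

1. -0.506222, -91.979458
2. 48.145298, -178.873602
3. 89.135361, -119.992361
4. -44.214217, 74.342500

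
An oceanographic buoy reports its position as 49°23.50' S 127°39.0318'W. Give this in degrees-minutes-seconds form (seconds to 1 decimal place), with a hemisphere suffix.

φ: fractional minutes 0.50000 × 60 = 30.000″
λ: 39.03180′ → 39′ and 0.03180 × 60 = 1.908″

49°23′30.0″ S, 127°39′1.9″ W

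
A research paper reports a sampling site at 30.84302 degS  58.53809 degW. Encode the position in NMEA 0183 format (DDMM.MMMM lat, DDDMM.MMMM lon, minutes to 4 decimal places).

3050.5812,S / 05832.2854,W

Latitude: 30° + 0.843020 × 60 = 30° 50.581200′
Longitude: 58° + 0.538090 × 60 = 58° 32.285400′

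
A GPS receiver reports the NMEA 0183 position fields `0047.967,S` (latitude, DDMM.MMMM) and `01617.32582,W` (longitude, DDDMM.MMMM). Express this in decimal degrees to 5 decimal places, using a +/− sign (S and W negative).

φ: split at 2 digits → 00° and 47.967′; 0 + 47.967/60 = 0.799450
S → negative
λ: degrees = first 3 digits = 16, minutes = 17.32582; 16 + 17.32582/60 = 16.288764
hemisphere W, so the sign is −

-0.79945, -16.28876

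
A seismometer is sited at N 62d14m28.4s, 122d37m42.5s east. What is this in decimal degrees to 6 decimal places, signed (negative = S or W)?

62.241222, 122.628472

φ: 62° + 14/60 + 28.4/3600 = 62 + 0.233333 + 0.007889 = 62.2412222
N → positive
Lon: 122 + 37/60 + 42.5/3600 = 122.6284722
E → positive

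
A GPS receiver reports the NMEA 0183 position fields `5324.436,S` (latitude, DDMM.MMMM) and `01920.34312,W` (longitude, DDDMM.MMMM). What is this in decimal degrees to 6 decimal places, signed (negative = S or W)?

-53.407267, -19.339052

φ: split at 2 digits → 53° and 24.436′; 53 + 24.436/60 = 53.4072667
S → negative
Lon: split at 3 digits → 019° and 20.34312′; 19 + 20.34312/60 = 19.3390520
W ⇒ negate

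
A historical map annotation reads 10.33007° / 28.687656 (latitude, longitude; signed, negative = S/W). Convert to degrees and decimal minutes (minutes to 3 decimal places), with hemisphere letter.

10° 19.804′ N, 28° 41.259′ E

Latitude: minutes = (10.330070 − 10) × 60 = 19.80420
Longitude: fractional part 0.687656 → 41.25936 minutes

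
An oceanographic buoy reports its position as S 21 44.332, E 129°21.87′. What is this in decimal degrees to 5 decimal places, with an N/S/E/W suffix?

Lat: 44.332′ = 0.738867°; total 21.738867
Lon: 21.87′ = 0.364500°; total 129.364500

21.73887° S, 129.36450° E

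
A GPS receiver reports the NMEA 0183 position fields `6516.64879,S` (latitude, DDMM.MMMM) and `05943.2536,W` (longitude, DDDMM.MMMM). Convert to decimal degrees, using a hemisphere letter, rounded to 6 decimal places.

65.277480° S, 59.720893° W

Latitude: split at 2 digits → 65° and 16.64879′; 65 + 16.64879/60 = 65.2774798
Longitude: degrees = first 3 digits = 59, minutes = 43.2536; 59 + 43.2536/60 = 59.7208933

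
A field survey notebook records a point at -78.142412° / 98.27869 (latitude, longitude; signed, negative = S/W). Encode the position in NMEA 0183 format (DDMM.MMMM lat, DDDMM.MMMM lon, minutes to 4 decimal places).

Latitude is negative → S; |value| = 78.142412
Latitude: fractional part 0.142412 → 8.544720 minutes
λ: fractional part 0.278690 → 16.721400 minutes

7808.5447,S / 09816.7214,E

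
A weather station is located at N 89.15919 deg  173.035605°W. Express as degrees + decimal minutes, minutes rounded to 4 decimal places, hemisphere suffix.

Latitude: 89° + 0.159190 × 60 = 89° 9.551400′
λ: minutes = (173.035605 − 173) × 60 = 2.136300

89° 9.5514′ N, 173° 2.1363′ W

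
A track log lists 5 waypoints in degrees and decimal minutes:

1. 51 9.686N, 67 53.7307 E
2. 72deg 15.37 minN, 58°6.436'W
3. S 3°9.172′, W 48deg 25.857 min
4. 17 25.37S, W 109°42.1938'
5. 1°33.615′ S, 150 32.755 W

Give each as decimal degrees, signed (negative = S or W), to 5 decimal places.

Point 1:
  Lat: 9.686′ = 0.161433°; total 51.161433
  N ⇒ keep positive
  Longitude: 67 + 53.7307/60 = 67.895512
  E ⇒ keep positive
Point 2:
  Latitude: 15.37′ = 0.256167°; total 72.256167
  N ⇒ keep positive
  Lon: 58 + 6.436/60 = 58.107267
  W ⇒ negate
Point 3:
  Latitude: 9.172′ = 0.152867°; total 3.152867
  S ⇒ negate
  λ: 25.857′ = 0.430950°; total 48.430950
  hemisphere W, so the sign is −
Point 4:
  Lat: 17 + 25.37/60 = 17.422833
  S ⇒ negate
  Longitude: 42.1938′ = 0.703230°; total 109.703230
  hemisphere W, so the sign is −
Point 5:
  Latitude: 33.615′ = 0.560250°; total 1.560250
  S → negative
  Longitude: 32.755′ = 0.545917°; total 150.545917
  W ⇒ negate

1. 51.16143, 67.89551
2. 72.25617, -58.10727
3. -3.15287, -48.43095
4. -17.42283, -109.70323
5. -1.56025, -150.54592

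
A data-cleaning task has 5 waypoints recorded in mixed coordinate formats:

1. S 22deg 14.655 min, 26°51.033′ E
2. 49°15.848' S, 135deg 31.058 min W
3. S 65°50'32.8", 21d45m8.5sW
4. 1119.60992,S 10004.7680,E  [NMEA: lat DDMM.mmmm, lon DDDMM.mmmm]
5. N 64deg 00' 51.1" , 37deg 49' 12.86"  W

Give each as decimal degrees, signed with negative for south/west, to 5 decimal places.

1. -22.24425, 26.85055
2. -49.26413, -135.51763
3. -65.84244, -21.75236
4. -11.32683, 100.07947
5. 64.01419, -37.82024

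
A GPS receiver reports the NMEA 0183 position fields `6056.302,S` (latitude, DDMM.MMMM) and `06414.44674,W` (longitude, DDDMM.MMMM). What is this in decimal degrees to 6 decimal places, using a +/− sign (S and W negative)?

Latitude: degrees = first 2 digits = 60, minutes = 56.302; 60 + 56.302/60 = 60.9383667
S → negative
λ: split at 3 digits → 064° and 14.44674′; 64 + 14.44674/60 = 64.2407790
W ⇒ negate

-60.938367, -64.240779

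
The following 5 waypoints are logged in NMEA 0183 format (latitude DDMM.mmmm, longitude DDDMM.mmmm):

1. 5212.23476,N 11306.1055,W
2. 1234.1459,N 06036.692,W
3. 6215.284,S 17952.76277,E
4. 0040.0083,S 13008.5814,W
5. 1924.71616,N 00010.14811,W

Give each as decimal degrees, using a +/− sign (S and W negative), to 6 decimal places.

Point 1:
  Latitude: degrees = first 2 digits = 52, minutes = 12.23476; 52 + 12.23476/60 = 52.2039127
  N → positive
  Longitude: degrees = first 3 digits = 113, minutes = 6.1055; 113 + 6.1055/60 = 113.1017583
  hemisphere W, so the sign is −
Point 2:
  Lat: split at 2 digits → 12° and 34.1459′; 12 + 34.1459/60 = 12.5690983
  N → positive
  Lon: degrees = first 3 digits = 60, minutes = 36.692; 60 + 36.692/60 = 60.6115333
  W ⇒ negate
Point 3:
  Latitude: degrees = first 2 digits = 62, minutes = 15.284; 62 + 15.284/60 = 62.2547333
  S ⇒ negate
  λ: degrees = first 3 digits = 179, minutes = 52.76277; 179 + 52.76277/60 = 179.8793795
  E → positive
Point 4:
  Lat: degrees = first 2 digits = 0, minutes = 40.0083; 0 + 40.0083/60 = 0.6668050
  hemisphere S, so the sign is −
  λ: degrees = first 3 digits = 130, minutes = 8.5814; 130 + 8.5814/60 = 130.1430233
  W ⇒ negate
Point 5:
  Latitude: degrees = first 2 digits = 19, minutes = 24.71616; 19 + 24.71616/60 = 19.4119360
  N ⇒ keep positive
  Lon: split at 3 digits → 000° and 10.14811′; 0 + 10.14811/60 = 0.1691352
  W → negative

1. 52.203913, -113.101758
2. 12.569098, -60.611533
3. -62.254733, 179.879380
4. -0.666805, -130.143023
5. 19.411936, -0.169135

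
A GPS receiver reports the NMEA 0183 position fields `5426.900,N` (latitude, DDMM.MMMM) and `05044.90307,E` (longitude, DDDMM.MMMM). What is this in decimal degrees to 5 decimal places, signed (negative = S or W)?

54.44833, 50.74838

Lat: degrees = first 2 digits = 54, minutes = 26.9; 54 + 26.9/60 = 54.448333
N → positive
Longitude: split at 3 digits → 050° and 44.90307′; 50 + 44.90307/60 = 50.748385
E ⇒ keep positive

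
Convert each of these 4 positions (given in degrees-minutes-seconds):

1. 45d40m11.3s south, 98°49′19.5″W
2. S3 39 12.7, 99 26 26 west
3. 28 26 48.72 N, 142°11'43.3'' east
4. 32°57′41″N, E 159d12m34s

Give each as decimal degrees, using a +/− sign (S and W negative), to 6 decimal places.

1. -45.669806, -98.822083
2. -3.653528, -99.440556
3. 28.446867, 142.195361
4. 32.961389, 159.209444

Point 1:
  Lat: 45° + 40/60 + 11.3/3600 = 45 + 0.666667 + 0.003139 = 45.6698056
  S → negative
  Lon: 98° + 49/60 + 19.5/3600 = 98 + 0.816667 + 0.005417 = 98.8220833
  W ⇒ negate
Point 2:
  Lat: 3 + 39/60 + 12.7/3600 = 3.6535278
  S ⇒ negate
  λ: 26′ + 26″ = 26.43333′; 99 + 26.43333/60 = 99.4405556
  W → negative
Point 3:
  Latitude: 28° + 26/60 + 48.72/3600 = 28 + 0.433333 + 0.013533 = 28.4468667
  N ⇒ keep positive
  Lon: 142° + 11/60 + 43.3/3600 = 142 + 0.183333 + 0.012028 = 142.1953611
  E ⇒ keep positive
Point 4:
  φ: 57′ + 41″ = 57.68333′; 32 + 57.68333/60 = 32.9613889
  N ⇒ keep positive
  Lon: 12′ + 34″ = 12.56667′; 159 + 12.56667/60 = 159.2094444
  E → positive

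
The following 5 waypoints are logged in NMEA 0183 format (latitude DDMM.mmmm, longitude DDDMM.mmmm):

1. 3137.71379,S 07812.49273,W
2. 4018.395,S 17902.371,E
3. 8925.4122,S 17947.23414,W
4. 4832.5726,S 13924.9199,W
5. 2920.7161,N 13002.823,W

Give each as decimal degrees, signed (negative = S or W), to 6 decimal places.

Point 1:
  φ: split at 2 digits → 31° and 37.71379′; 31 + 37.71379/60 = 31.6285632
  hemisphere S, so the sign is −
  Longitude: split at 3 digits → 078° and 12.49273′; 78 + 12.49273/60 = 78.2082122
  W → negative
Point 2:
  Lat: split at 2 digits → 40° and 18.395′; 40 + 18.395/60 = 40.3065833
  S → negative
  λ: split at 3 digits → 179° and 2.371′; 179 + 2.371/60 = 179.0395167
  E ⇒ keep positive
Point 3:
  Lat: split at 2 digits → 89° and 25.4122′; 89 + 25.4122/60 = 89.4235367
  S ⇒ negate
  Lon: degrees = first 3 digits = 179, minutes = 47.23414; 179 + 47.23414/60 = 179.7872357
  W → negative
Point 4:
  Latitude: split at 2 digits → 48° and 32.5726′; 48 + 32.5726/60 = 48.5428767
  S → negative
  Lon: split at 3 digits → 139° and 24.9199′; 139 + 24.9199/60 = 139.4153317
  W → negative
Point 5:
  Latitude: split at 2 digits → 29° and 20.7161′; 29 + 20.7161/60 = 29.3452683
  N → positive
  λ: degrees = first 3 digits = 130, minutes = 2.823; 130 + 2.823/60 = 130.0470500
  W → negative

1. -31.628563, -78.208212
2. -40.306583, 179.039517
3. -89.423537, -179.787236
4. -48.542877, -139.415332
5. 29.345268, -130.047050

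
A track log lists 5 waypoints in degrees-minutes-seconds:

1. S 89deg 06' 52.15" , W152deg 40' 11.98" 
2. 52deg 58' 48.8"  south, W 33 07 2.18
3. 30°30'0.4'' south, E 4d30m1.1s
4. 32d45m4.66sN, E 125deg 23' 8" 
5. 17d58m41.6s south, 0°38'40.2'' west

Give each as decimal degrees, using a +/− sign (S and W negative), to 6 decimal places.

Point 1:
  Lat: 89 + 6/60 + 52.15/3600 = 89.1144861
  hemisphere S, so the sign is −
  Longitude: 152 + 40/60 + 11.98/3600 = 152.6699944
  W → negative
Point 2:
  Latitude: 58′ + 48.8″ = 58.81333′; 52 + 58.81333/60 = 52.9802222
  S ⇒ negate
  Longitude: 33° + 7/60 + 2.18/3600 = 33 + 0.116667 + 0.000606 = 33.1172722
  W ⇒ negate
Point 3:
  Lat: 30° + 30/60 + 0.4/3600 = 30 + 0.500000 + 0.000111 = 30.5001111
  hemisphere S, so the sign is −
  Longitude: 4 + 30/60 + 1.1/3600 = 4.5003056
  E → positive
Point 4:
  φ: 32 + 45/60 + 4.66/3600 = 32.7512944
  N → positive
  λ: 23′ + 8″ = 23.13333′; 125 + 23.13333/60 = 125.3855556
  E ⇒ keep positive
Point 5:
  Lat: 17 + 58/60 + 41.6/3600 = 17.9782222
  S → negative
  Lon: 0 + 38/60 + 40.2/3600 = 0.6445000
  hemisphere W, so the sign is −

1. -89.114486, -152.669994
2. -52.980222, -33.117272
3. -30.500111, 4.500306
4. 32.751294, 125.385556
5. -17.978222, -0.644500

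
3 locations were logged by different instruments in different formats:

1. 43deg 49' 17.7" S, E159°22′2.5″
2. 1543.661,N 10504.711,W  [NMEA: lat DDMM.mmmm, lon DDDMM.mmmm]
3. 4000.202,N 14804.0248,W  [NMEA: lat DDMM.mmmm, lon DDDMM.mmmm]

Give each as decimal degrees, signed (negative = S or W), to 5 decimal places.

Point 1:
  φ: 43 + 49/60 + 17.7/3600 = 43.821583
  hemisphere S, so the sign is −
  Lon: 159 + 22/60 + 2.5/3600 = 159.367361
  E ⇒ keep positive
Point 2:
  Latitude: split at 2 digits → 15° and 43.661′; 15 + 43.661/60 = 15.727683
  N ⇒ keep positive
  Lon: degrees = first 3 digits = 105, minutes = 4.711; 105 + 4.711/60 = 105.078517
  W → negative
Point 3:
  Lat: degrees = first 2 digits = 40, minutes = 0.202; 40 + 0.202/60 = 40.003367
  N → positive
  λ: split at 3 digits → 148° and 4.0248′; 148 + 4.0248/60 = 148.067080
  hemisphere W, so the sign is −

1. -43.82158, 159.36736
2. 15.72768, -105.07852
3. 40.00337, -148.06708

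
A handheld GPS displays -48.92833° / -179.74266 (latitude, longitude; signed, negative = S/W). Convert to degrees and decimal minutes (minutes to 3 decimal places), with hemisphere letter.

48° 55.700′ S, 179° 44.560′ W

Latitude is negative → S; |value| = 48.928330
φ: minutes = (48.928330 − 48) × 60 = 55.69980
Longitude is negative → W; |value| = 179.742660
Longitude: minutes = (179.742660 − 179) × 60 = 44.55960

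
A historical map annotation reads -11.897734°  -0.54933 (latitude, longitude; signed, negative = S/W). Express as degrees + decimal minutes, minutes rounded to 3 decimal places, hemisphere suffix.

11° 53.864′ S, 0° 32.960′ W

Latitude is negative → S; |value| = 11.897734
φ: 11° + 0.897734 × 60 = 11° 53.86404′
Longitude is negative → W; |value| = 0.549330
Longitude: minutes = (0.549330 − 0) × 60 = 32.95980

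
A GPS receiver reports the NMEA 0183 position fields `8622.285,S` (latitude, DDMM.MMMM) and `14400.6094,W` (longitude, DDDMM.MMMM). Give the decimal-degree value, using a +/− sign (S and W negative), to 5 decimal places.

Lat: degrees = first 2 digits = 86, minutes = 22.285; 86 + 22.285/60 = 86.371417
S → negative
λ: degrees = first 3 digits = 144, minutes = 0.6094; 144 + 0.6094/60 = 144.010157
W → negative

-86.37142, -144.01016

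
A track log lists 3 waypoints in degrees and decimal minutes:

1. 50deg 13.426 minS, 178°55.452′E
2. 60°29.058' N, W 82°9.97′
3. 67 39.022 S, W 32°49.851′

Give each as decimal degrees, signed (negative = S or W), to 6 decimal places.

Point 1:
  Latitude: 13.426′ = 0.223767°; total 50.2237667
  hemisphere S, so the sign is −
  Longitude: 178 + 55.452/60 = 178.9242000
  E ⇒ keep positive
Point 2:
  φ: 29.058′ = 0.484300°; total 60.4843000
  N → positive
  Lon: 82 + 9.97/60 = 82.1661667
  W → negative
Point 3:
  φ: 67 + 39.022/60 = 67.6503667
  S ⇒ negate
  λ: 32 + 49.851/60 = 32.8308500
  W ⇒ negate

1. -50.223767, 178.924200
2. 60.484300, -82.166167
3. -67.650367, -32.830850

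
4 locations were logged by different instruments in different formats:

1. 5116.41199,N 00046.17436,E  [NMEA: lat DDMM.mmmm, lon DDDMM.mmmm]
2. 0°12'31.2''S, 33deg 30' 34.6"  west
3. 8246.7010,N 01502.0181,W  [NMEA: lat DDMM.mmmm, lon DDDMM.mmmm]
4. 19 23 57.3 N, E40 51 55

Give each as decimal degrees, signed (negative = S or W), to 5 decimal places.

1. 51.27353, 0.76957
2. -0.20867, -33.50961
3. 82.77835, -15.03364
4. 19.39925, 40.86528

Point 1:
  Lat: degrees = first 2 digits = 51, minutes = 16.41199; 51 + 16.41199/60 = 51.273533
  N ⇒ keep positive
  λ: degrees = first 3 digits = 0, minutes = 46.17436; 0 + 46.17436/60 = 0.769573
  E → positive
Point 2:
  φ: 0° + 12/60 + 31.2/3600 = 0 + 0.200000 + 0.008667 = 0.208667
  hemisphere S, so the sign is −
  Longitude: 30′ + 34.6″ = 30.57667′; 33 + 30.57667/60 = 33.509611
  W ⇒ negate
Point 3:
  Latitude: split at 2 digits → 82° and 46.701′; 82 + 46.701/60 = 82.778350
  N → positive
  Longitude: degrees = first 3 digits = 15, minutes = 2.0181; 15 + 2.0181/60 = 15.033635
  W ⇒ negate
Point 4:
  φ: 19° + 23/60 + 57.3/3600 = 19 + 0.383333 + 0.015917 = 19.399250
  N ⇒ keep positive
  Lon: 40° + 51/60 + 55/3600 = 40 + 0.850000 + 0.015278 = 40.865278
  E ⇒ keep positive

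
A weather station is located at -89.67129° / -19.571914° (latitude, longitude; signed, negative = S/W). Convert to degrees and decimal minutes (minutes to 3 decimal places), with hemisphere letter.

Latitude is negative → S; |value| = 89.671290
Lat: fractional part 0.671290 → 40.27740 minutes
Longitude is negative → W; |value| = 19.571914
Lon: minutes = (19.571914 − 19) × 60 = 34.31484

89° 40.277′ S, 19° 34.315′ W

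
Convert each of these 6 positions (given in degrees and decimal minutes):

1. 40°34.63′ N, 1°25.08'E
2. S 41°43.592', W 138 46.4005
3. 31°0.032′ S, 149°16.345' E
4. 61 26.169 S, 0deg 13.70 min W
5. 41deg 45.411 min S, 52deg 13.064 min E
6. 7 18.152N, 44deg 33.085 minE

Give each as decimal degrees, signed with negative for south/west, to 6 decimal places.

Point 1:
  Latitude: 40 + 34.63/60 = 40.5771667
  N → positive
  Longitude: 25.08′ = 0.418000°; total 1.4180000
  E → positive
Point 2:
  Lat: 41 + 43.592/60 = 41.7265333
  hemisphere S, so the sign is −
  Lon: 138 + 46.4005/60 = 138.7733417
  W ⇒ negate
Point 3:
  φ: 0.032′ = 0.000533°; total 31.0005333
  S ⇒ negate
  λ: 149 + 16.345/60 = 149.2724167
  E ⇒ keep positive
Point 4:
  Lat: 61 + 26.169/60 = 61.4361500
  S → negative
  λ: 13.7′ = 0.228333°; total 0.2283333
  W → negative
Point 5:
  Latitude: 41 + 45.411/60 = 41.7568500
  S → negative
  Longitude: 13.064′ = 0.217733°; total 52.2177333
  E ⇒ keep positive
Point 6:
  φ: 7 + 18.152/60 = 7.3025333
  N → positive
  λ: 44 + 33.085/60 = 44.5514167
  E ⇒ keep positive

1. 40.577167, 1.418000
2. -41.726533, -138.773342
3. -31.000533, 149.272417
4. -61.436150, -0.228333
5. -41.756850, 52.217733
6. 7.302533, 44.551417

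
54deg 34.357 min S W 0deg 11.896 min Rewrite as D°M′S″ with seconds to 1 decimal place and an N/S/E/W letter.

54°34′21.4″ S, 0°11′53.8″ W

Latitude: 34.35700′ → 34′ and 0.35700 × 60 = 21.420″
Longitude: 11.89600′ → 11′ and 0.89600 × 60 = 53.760″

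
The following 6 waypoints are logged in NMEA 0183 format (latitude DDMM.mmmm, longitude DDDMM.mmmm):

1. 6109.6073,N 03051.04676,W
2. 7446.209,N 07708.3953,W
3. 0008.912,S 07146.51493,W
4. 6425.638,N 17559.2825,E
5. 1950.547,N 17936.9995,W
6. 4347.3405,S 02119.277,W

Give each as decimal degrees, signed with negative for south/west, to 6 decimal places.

Point 1:
  φ: degrees = first 2 digits = 61, minutes = 9.6073; 61 + 9.6073/60 = 61.1601217
  N → positive
  Longitude: degrees = first 3 digits = 30, minutes = 51.04676; 30 + 51.04676/60 = 30.8507793
  W → negative
Point 2:
  φ: degrees = first 2 digits = 74, minutes = 46.209; 74 + 46.209/60 = 74.7701500
  N ⇒ keep positive
  Longitude: degrees = first 3 digits = 77, minutes = 8.3953; 77 + 8.3953/60 = 77.1399217
  W → negative
Point 3:
  φ: split at 2 digits → 00° and 8.912′; 0 + 8.912/60 = 0.1485333
  hemisphere S, so the sign is −
  Longitude: degrees = first 3 digits = 71, minutes = 46.51493; 71 + 46.51493/60 = 71.7752488
  W ⇒ negate
Point 4:
  Lat: degrees = first 2 digits = 64, minutes = 25.638; 64 + 25.638/60 = 64.4273000
  N ⇒ keep positive
  λ: degrees = first 3 digits = 175, minutes = 59.2825; 175 + 59.2825/60 = 175.9880417
  E → positive
Point 5:
  Lat: degrees = first 2 digits = 19, minutes = 50.547; 19 + 50.547/60 = 19.8424500
  N ⇒ keep positive
  λ: degrees = first 3 digits = 179, minutes = 36.9995; 179 + 36.9995/60 = 179.6166583
  hemisphere W, so the sign is −
Point 6:
  φ: degrees = first 2 digits = 43, minutes = 47.3405; 43 + 47.3405/60 = 43.7890083
  S → negative
  λ: split at 3 digits → 021° and 19.277′; 21 + 19.277/60 = 21.3212833
  W → negative

1. 61.160122, -30.850779
2. 74.770150, -77.139922
3. -0.148533, -71.775249
4. 64.427300, 175.988042
5. 19.842450, -179.616658
6. -43.789008, -21.321283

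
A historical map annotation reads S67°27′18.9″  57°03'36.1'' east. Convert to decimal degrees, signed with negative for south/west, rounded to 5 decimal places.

Latitude: 27′ + 18.9″ = 27.31500′; 67 + 27.31500/60 = 67.455250
S → negative
Lon: 57 + 3/60 + 36.1/3600 = 57.060028
E → positive

-67.45525, 57.06003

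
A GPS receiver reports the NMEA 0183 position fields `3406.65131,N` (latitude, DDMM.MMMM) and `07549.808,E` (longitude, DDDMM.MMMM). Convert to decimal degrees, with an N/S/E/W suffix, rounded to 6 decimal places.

Latitude: split at 2 digits → 34° and 6.65131′; 34 + 6.65131/60 = 34.1108552
Lon: degrees = first 3 digits = 75, minutes = 49.808; 75 + 49.808/60 = 75.8301333

34.110855° N, 75.830133° E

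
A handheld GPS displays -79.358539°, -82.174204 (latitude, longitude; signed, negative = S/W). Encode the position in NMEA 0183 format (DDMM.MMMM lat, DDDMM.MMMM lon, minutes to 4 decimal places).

7921.5123,S / 08210.4522,W

Latitude is negative → S; |value| = 79.358539
Lat: 79° + 0.358539 × 60 = 79° 21.512340′
Longitude is negative → W; |value| = 82.174204
Lon: fractional part 0.174204 → 10.452240 minutes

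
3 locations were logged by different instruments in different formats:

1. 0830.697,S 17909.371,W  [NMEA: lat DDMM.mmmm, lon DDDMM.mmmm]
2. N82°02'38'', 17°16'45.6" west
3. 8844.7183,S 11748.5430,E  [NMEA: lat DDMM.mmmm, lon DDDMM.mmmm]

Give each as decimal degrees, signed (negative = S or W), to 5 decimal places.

1. -8.51162, -179.15618
2. 82.04389, -17.27933
3. -88.74531, 117.80905

Point 1:
  Latitude: degrees = first 2 digits = 8, minutes = 30.697; 8 + 30.697/60 = 8.511617
  S ⇒ negate
  λ: split at 3 digits → 179° and 9.371′; 179 + 9.371/60 = 179.156183
  hemisphere W, so the sign is −
Point 2:
  φ: 82° + 2/60 + 38/3600 = 82 + 0.033333 + 0.010556 = 82.043889
  N → positive
  λ: 17° + 16/60 + 45.6/3600 = 17 + 0.266667 + 0.012667 = 17.279333
  W ⇒ negate
Point 3:
  Lat: degrees = first 2 digits = 88, minutes = 44.7183; 88 + 44.7183/60 = 88.745305
  S ⇒ negate
  Longitude: degrees = first 3 digits = 117, minutes = 48.543; 117 + 48.543/60 = 117.809050
  E ⇒ keep positive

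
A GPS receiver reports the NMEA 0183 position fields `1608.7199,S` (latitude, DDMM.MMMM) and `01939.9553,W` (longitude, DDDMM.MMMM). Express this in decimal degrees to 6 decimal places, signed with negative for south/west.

-16.145332, -19.665922

Latitude: split at 2 digits → 16° and 8.7199′; 16 + 8.7199/60 = 16.1453317
S → negative
Longitude: split at 3 digits → 019° and 39.9553′; 19 + 39.9553/60 = 19.6659217
W → negative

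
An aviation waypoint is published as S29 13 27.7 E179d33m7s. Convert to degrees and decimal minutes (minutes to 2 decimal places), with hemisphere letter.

φ: seconds/60 = 0.46167; minutes = 13 + 0.46167 = 13.4617
Longitude: 33 + 7/60 = 33.1167′

29° 13.46′ S, 179° 33.12′ E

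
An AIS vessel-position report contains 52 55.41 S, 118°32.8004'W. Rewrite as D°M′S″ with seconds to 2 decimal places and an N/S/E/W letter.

Lat: 55.41000′ → 55′ and 0.41000 × 60 = 24.6000″
Longitude: 32.80040′ → 32′ and 0.80040 × 60 = 48.0240″

52°55′24.60″ S, 118°32′48.02″ W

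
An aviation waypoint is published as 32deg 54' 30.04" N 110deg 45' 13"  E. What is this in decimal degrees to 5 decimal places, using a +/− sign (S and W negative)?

Lat: 32 + 54/60 + 30.04/3600 = 32.908344
N → positive
Lon: 45′ + 13″ = 45.21667′; 110 + 45.21667/60 = 110.753611
E → positive

32.90834, 110.75361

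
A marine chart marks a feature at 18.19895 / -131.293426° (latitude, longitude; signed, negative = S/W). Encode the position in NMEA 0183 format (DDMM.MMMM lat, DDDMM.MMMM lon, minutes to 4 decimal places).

1811.9370,N / 13117.6056,W

φ: minutes = (18.198950 − 18) × 60 = 11.937000
Longitude is negative → W; |value| = 131.293426
Lon: minutes = (131.293426 − 131) × 60 = 17.605560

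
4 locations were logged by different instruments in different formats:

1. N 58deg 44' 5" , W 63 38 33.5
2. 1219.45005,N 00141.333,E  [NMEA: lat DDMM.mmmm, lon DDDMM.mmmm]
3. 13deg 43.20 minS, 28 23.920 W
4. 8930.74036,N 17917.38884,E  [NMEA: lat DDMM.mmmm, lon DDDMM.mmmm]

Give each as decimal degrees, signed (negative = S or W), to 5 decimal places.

1. 58.73472, -63.64264
2. 12.32417, 1.68888
3. -13.72000, -28.39867
4. 89.51234, 179.28981

Point 1:
  φ: 44′ + 5″ = 44.08333′; 58 + 44.08333/60 = 58.734722
  N → positive
  Longitude: 63 + 38/60 + 33.5/3600 = 63.642639
  W ⇒ negate
Point 2:
  Lat: degrees = first 2 digits = 12, minutes = 19.45005; 12 + 19.45005/60 = 12.324168
  N ⇒ keep positive
  λ: degrees = first 3 digits = 1, minutes = 41.333; 1 + 41.333/60 = 1.688883
  E → positive
Point 3:
  Latitude: 43.2′ = 0.720000°; total 13.720000
  hemisphere S, so the sign is −
  λ: 28 + 23.92/60 = 28.398667
  W ⇒ negate
Point 4:
  Lat: degrees = first 2 digits = 89, minutes = 30.74036; 89 + 30.74036/60 = 89.512339
  N → positive
  Lon: split at 3 digits → 179° and 17.38884′; 179 + 17.38884/60 = 179.289814
  E → positive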